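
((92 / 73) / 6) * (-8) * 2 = -736 / 219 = -3.36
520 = 520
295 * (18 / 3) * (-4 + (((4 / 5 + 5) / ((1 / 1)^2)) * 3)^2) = 2644026 / 5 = 528805.20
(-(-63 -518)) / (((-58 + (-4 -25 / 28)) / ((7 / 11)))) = -113876 / 19371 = -5.88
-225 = -225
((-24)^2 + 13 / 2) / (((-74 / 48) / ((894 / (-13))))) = 25983.62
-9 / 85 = -0.11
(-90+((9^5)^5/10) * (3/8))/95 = 2153693963075557766303547/7600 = 283380784615204969250.47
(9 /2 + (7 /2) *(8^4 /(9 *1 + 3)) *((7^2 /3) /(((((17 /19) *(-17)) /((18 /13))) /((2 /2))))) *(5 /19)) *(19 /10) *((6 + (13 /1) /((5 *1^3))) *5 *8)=-302575.48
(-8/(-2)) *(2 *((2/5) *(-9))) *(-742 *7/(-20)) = -186984/25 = -7479.36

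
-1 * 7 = -7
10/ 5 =2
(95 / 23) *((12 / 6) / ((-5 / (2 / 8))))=-19 / 46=-0.41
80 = 80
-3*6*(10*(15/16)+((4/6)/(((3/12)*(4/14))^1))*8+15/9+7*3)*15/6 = -38415/8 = -4801.88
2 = 2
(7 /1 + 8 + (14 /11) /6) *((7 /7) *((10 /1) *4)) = 20080 /33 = 608.48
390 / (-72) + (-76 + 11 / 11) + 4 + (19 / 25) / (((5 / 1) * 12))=-19101 / 250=-76.40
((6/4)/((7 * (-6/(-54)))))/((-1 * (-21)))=9/98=0.09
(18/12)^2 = 9/4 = 2.25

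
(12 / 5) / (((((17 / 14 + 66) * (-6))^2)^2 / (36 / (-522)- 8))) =-249704 / 341073321592035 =-0.00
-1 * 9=-9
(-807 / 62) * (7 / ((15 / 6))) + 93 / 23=-115512 / 3565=-32.40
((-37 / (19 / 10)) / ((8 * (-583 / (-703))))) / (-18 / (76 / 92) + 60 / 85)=442187 / 3176184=0.14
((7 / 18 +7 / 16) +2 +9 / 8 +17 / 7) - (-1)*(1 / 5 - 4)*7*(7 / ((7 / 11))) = -1442549 / 5040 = -286.22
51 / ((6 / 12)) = 102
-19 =-19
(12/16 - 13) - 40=-209/4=-52.25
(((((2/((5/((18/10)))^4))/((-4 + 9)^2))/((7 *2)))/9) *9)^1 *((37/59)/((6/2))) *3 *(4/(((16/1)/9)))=2184813/16132812500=0.00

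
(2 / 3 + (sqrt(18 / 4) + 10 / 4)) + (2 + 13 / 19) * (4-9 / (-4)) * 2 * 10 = 3 * sqrt(2) / 2 + 38611 / 114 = 340.81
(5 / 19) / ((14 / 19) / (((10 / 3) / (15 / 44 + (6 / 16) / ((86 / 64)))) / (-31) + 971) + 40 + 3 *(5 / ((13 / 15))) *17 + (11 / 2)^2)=5507137948 / 7627550210437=0.00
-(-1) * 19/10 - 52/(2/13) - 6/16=-336.48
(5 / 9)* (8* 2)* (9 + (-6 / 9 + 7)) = 3680 / 27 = 136.30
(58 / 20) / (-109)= -29 / 1090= -0.03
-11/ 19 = -0.58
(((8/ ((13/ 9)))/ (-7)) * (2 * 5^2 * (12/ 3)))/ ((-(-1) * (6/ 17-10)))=61200/ 3731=16.40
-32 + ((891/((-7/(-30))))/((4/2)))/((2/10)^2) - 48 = 333565/7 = 47652.14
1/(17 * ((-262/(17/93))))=-1/24366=-0.00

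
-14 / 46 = -7 / 23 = -0.30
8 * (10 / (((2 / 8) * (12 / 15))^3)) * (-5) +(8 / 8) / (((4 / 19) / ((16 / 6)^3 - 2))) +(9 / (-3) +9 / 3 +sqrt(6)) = -2695649 / 54 +sqrt(6) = -49916.98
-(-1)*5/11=5/11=0.45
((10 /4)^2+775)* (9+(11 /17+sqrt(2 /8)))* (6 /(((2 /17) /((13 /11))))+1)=363328125 /748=485732.79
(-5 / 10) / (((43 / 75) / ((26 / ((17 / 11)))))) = -10725 / 731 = -14.67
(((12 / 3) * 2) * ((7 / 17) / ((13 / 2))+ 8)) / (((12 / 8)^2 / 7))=44352 / 221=200.69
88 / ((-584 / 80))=-880 / 73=-12.05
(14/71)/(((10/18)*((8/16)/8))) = 2016/355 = 5.68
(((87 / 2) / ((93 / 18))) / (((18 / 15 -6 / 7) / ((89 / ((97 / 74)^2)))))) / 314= 371005845 / 91587206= 4.05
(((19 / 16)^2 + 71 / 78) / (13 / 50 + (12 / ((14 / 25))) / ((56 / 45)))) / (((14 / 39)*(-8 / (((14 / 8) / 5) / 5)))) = -1135183 / 350818304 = -0.00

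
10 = 10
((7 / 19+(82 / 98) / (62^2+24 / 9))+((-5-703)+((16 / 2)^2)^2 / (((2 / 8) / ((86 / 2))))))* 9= 68053420327653 / 10743740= 6334239.32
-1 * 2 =-2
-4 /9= -0.44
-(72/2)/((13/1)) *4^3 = -2304/13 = -177.23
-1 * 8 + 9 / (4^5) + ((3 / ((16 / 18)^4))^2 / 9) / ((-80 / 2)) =-5405857601 / 671088640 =-8.06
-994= -994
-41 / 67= -0.61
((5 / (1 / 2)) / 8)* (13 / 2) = 65 / 8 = 8.12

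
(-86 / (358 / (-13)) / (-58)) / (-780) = 43 / 622920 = 0.00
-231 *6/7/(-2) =99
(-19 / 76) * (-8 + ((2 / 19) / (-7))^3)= 4705276 / 2352637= 2.00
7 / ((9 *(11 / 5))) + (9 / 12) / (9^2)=0.36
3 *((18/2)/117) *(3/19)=9/247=0.04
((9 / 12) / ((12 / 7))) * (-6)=-21 / 8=-2.62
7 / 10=0.70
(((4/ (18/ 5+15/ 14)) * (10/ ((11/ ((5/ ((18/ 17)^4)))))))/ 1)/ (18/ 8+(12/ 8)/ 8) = 1169294000/ 920396763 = 1.27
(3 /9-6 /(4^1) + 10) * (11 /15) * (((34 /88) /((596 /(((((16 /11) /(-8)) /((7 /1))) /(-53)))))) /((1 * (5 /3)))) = 17 /13767600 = 0.00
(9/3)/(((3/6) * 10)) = 3/5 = 0.60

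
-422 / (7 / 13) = -5486 / 7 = -783.71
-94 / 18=-47 / 9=-5.22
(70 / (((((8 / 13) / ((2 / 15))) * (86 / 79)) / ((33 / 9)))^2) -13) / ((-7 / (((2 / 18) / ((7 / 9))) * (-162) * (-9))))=-5236523487 / 7248080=-722.47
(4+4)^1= 8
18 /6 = 3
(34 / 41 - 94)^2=14592400 / 1681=8680.79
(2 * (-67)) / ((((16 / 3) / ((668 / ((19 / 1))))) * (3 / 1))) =-11189 / 38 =-294.45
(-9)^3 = -729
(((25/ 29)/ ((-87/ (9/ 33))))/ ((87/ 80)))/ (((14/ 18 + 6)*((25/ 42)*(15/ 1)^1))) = -672/ 16365019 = -0.00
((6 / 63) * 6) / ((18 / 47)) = 94 / 63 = 1.49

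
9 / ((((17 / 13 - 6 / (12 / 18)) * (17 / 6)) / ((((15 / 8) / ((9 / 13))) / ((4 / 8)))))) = -1521 / 680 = -2.24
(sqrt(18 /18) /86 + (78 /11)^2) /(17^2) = 30785 /176902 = 0.17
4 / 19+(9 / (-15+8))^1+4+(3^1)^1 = 788 / 133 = 5.92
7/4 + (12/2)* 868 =20839/4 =5209.75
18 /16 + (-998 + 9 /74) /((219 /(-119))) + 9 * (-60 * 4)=-104797645 /64824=-1616.65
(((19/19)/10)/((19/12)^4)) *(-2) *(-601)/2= 6231168/651605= 9.56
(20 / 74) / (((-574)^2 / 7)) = 5 / 870758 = 0.00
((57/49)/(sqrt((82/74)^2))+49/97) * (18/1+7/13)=73026374/2533349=28.83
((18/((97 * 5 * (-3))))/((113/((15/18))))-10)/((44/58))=-3178719/241142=-13.18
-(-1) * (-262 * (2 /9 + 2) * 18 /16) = -655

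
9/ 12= 3/ 4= 0.75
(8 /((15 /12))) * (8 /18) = 128 /45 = 2.84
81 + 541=622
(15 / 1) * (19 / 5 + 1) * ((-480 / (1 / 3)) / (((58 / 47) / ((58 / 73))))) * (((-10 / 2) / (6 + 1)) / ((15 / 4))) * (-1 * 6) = -38983680 / 511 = -76289.00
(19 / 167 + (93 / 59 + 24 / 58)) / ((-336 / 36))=-450858 / 2000159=-0.23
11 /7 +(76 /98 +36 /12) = 262 /49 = 5.35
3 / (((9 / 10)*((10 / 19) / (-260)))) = -4940 / 3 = -1646.67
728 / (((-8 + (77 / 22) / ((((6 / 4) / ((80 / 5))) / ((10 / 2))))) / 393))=1601.33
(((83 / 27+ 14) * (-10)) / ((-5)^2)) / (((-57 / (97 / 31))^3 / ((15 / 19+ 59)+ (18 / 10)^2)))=25193204625134 / 353783054014875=0.07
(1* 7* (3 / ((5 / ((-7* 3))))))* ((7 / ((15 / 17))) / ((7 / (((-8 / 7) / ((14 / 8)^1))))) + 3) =-4983 / 25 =-199.32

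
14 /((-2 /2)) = -14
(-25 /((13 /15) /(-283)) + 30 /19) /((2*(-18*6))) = -74695 /1976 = -37.80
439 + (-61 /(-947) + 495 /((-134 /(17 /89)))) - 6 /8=9884639595 /22587844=437.61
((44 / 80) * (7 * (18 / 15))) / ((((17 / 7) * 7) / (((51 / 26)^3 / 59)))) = 1802493 / 51849200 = 0.03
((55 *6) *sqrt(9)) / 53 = 990 / 53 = 18.68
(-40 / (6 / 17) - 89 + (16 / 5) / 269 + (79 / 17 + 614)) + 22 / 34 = 28602241 / 68595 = 416.97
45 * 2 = 90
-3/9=-1/3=-0.33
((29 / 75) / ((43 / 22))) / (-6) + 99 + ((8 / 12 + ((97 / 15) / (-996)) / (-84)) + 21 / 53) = 1430455910899 / 14300269200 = 100.03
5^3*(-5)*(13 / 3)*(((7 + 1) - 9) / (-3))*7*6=-113750 / 3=-37916.67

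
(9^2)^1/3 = 27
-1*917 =-917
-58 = -58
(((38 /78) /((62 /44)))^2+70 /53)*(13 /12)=55789021 /35754966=1.56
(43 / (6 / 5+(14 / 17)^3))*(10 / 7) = 5281475 / 151193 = 34.93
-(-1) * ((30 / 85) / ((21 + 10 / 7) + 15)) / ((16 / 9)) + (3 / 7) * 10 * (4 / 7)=2.45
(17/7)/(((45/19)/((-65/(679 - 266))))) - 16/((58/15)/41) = -128135251/754551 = -169.82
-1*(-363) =363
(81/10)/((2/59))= 4779/20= 238.95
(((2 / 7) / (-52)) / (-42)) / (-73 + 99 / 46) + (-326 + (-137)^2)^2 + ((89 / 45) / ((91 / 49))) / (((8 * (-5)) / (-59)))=1271040627118935787 / 3736769400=340144250.57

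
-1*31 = -31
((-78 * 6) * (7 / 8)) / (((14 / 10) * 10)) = -117 / 4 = -29.25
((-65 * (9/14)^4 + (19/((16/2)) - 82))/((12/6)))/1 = -3485339/76832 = -45.36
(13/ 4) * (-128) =-416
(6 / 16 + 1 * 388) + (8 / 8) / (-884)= 686645 / 1768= 388.37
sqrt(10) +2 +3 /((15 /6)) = sqrt(10) +16 /5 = 6.36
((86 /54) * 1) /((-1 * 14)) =-43 /378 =-0.11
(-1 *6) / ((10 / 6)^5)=-1458 / 3125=-0.47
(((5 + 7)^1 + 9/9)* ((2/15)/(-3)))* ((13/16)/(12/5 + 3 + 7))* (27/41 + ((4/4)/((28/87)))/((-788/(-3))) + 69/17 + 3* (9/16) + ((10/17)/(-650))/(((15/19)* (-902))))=-6879213434327/28318168771200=-0.24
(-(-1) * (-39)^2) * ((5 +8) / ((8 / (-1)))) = -19773 / 8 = -2471.62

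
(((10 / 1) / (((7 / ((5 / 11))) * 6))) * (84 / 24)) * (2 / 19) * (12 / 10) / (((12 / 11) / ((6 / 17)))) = 5 / 323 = 0.02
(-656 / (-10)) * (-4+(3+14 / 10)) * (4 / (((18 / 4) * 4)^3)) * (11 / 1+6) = 5576 / 18225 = 0.31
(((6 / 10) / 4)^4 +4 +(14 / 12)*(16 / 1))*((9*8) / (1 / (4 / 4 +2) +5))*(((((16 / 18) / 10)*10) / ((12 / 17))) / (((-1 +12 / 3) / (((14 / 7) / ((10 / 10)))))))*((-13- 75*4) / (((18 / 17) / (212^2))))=-2764601342212259 / 810000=-3413088076.81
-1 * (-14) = 14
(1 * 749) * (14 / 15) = 10486 / 15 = 699.07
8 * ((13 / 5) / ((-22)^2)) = 26 / 605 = 0.04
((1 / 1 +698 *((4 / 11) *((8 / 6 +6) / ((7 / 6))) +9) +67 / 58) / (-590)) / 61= -3199111 / 14611940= -0.22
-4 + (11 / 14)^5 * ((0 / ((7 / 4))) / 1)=-4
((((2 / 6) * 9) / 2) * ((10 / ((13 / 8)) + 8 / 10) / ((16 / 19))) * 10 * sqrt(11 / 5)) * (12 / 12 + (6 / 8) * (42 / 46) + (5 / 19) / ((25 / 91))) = 7829883 * sqrt(55) / 119600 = 485.52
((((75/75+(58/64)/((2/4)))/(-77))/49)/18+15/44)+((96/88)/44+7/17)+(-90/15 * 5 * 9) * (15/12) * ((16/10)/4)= -3030427887/22577632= -134.22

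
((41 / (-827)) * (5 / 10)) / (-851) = 41 / 1407554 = 0.00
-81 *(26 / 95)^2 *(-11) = 602316 / 9025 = 66.74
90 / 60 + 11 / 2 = 7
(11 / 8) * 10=55 / 4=13.75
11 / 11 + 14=15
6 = 6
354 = 354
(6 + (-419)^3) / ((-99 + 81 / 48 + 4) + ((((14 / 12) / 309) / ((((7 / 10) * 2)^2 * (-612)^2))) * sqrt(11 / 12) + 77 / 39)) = 120856314921529981248 * sqrt(33) / 15990185679426094235362597 + 64389251458939984995242034153216 / 79950928397130471176812985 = 805359.65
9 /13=0.69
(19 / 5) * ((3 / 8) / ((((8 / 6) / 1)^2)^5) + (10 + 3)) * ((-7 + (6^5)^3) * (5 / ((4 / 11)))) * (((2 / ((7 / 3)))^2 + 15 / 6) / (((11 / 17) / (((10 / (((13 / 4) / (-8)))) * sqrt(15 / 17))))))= -1546641943628421394682185 * sqrt(255) / 667942912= -36976051098716174.67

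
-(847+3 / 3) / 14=-424 / 7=-60.57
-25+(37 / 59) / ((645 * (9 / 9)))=-951338 / 38055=-25.00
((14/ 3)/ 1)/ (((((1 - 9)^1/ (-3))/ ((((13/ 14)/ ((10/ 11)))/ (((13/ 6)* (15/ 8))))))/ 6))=66/ 25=2.64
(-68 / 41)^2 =4624 / 1681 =2.75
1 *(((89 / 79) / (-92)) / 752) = -89 / 5465536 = -0.00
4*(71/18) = 142/9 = 15.78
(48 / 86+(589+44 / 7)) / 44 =179349 / 13244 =13.54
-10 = -10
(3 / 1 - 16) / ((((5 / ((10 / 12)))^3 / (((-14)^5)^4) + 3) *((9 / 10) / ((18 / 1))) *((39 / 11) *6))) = -4.07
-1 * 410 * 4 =-1640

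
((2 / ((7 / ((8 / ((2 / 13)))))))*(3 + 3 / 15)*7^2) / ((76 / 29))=84448 / 95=888.93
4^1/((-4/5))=-5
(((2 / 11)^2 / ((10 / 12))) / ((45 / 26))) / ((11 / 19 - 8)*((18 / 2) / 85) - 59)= -33592 / 87622755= -0.00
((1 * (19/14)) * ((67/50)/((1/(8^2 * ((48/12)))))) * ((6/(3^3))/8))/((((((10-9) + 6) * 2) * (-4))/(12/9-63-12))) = 562666/33075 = 17.01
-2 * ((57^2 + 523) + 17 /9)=-67930 /9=-7547.78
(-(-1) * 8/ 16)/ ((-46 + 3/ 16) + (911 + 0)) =8/ 13843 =0.00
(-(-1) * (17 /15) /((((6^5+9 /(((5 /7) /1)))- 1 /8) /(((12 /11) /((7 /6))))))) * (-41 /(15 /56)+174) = 341632 /119942515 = 0.00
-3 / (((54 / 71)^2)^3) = -128100283921 / 8264970432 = -15.50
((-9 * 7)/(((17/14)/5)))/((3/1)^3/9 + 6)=-490/17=-28.82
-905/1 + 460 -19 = -464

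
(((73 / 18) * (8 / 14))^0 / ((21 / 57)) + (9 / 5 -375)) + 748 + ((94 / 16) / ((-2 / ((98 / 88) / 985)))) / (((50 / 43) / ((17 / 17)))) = 91623533997 / 242704000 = 377.51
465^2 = 216225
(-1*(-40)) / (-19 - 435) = -20 / 227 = -0.09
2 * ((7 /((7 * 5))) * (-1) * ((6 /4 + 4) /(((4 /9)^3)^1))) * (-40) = 1002.38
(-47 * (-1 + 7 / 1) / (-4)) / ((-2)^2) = 141 / 8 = 17.62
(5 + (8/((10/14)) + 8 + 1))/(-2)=-63/5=-12.60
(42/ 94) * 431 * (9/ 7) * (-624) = -154499.74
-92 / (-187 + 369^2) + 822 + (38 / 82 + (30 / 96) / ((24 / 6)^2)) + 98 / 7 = 596906680759 / 713591552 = 836.48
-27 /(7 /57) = -1539 /7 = -219.86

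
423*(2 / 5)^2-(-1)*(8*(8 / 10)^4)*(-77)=-115396 / 625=-184.63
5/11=0.45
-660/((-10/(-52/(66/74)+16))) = -2792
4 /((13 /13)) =4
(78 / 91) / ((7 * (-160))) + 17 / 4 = 16657 / 3920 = 4.25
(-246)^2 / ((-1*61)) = -60516 / 61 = -992.07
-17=-17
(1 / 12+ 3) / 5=0.62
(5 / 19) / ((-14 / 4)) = -10 / 133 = -0.08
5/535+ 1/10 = 117/1070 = 0.11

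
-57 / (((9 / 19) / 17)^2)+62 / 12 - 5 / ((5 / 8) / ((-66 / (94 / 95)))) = -72877.92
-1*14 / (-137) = 0.10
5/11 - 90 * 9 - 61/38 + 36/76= -338863/418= -810.68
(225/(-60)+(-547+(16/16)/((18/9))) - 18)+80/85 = -38577/68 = -567.31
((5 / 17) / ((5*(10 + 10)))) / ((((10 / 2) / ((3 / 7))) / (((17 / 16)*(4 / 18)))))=1 / 16800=0.00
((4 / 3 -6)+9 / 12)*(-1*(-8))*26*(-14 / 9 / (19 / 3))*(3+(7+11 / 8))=389207 / 171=2276.06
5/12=0.42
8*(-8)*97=-6208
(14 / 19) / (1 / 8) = 5.89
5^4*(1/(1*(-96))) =-625/96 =-6.51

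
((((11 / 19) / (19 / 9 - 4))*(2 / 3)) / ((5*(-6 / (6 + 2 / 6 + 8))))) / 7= 473 / 33915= 0.01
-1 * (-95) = 95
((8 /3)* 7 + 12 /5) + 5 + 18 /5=89 /3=29.67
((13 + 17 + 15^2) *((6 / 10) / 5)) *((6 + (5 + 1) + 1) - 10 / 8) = 7191 / 20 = 359.55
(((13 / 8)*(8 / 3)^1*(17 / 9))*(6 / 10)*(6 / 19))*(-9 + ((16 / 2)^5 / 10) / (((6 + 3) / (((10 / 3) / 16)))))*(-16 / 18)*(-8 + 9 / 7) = 3157648 / 5103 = 618.78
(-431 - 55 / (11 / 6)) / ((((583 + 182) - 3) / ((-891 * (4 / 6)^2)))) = 30426 / 127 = 239.57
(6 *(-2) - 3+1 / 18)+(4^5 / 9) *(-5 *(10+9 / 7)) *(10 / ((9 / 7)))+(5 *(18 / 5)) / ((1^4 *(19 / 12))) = -153713407 / 3078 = -49939.38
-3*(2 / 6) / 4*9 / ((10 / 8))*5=-9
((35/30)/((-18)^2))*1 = 7/1944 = 0.00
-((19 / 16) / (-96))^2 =-361 / 2359296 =-0.00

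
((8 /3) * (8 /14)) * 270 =411.43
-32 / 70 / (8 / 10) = -4 / 7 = -0.57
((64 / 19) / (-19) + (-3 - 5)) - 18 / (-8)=-8559 / 1444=-5.93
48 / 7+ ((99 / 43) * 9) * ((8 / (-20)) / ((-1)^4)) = -2154 / 1505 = -1.43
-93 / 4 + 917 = 3575 / 4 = 893.75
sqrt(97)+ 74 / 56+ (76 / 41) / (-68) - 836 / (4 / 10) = -40763183 / 19516+ sqrt(97) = -2078.86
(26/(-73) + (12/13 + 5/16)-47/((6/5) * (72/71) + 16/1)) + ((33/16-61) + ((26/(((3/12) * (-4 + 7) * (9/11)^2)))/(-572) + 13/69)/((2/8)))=-1957921586033/32417809632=-60.40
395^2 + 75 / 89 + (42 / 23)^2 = 7346009696 / 47081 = 156029.18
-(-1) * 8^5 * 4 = 131072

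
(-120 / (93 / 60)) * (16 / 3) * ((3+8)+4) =-192000 / 31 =-6193.55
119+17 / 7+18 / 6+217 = 2390 / 7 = 341.43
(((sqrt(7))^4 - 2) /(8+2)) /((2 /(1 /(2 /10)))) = 47 /4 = 11.75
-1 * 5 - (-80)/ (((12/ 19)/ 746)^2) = 1004511335/ 9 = 111612370.56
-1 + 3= 2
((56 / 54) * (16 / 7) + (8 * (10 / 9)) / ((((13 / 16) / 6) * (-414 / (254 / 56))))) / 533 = 3456 / 1115569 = 0.00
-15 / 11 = -1.36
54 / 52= 27 / 26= 1.04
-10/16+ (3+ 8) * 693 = 60979/8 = 7622.38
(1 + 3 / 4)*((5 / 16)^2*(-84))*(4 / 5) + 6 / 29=-20931 / 1856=-11.28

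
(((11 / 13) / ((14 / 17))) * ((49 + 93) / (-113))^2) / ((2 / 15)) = 14140005 / 1161979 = 12.17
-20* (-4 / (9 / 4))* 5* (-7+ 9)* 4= 12800 / 9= 1422.22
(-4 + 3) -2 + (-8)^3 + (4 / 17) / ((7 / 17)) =-3601 / 7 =-514.43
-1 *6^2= -36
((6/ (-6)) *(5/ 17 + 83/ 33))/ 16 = -197/ 1122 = -0.18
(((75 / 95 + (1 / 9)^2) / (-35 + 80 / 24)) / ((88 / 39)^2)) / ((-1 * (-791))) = -104273 / 16584802080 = -0.00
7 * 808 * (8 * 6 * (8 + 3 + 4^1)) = 4072320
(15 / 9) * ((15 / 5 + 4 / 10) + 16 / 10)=8.33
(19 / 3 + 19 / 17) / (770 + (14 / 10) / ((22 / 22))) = 100 / 10353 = 0.01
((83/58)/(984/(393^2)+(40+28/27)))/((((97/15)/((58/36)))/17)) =217927539/1475745584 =0.15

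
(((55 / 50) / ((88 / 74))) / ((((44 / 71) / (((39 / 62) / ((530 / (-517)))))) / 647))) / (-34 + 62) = -3115493277 / 147212800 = -21.16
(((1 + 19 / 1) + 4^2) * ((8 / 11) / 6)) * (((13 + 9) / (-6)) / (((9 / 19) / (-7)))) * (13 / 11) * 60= 553280 / 33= 16766.06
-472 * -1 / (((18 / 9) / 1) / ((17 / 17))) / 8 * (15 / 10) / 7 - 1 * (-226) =6505 / 28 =232.32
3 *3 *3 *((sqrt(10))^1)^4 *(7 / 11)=18900 / 11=1718.18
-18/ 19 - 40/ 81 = -2218/ 1539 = -1.44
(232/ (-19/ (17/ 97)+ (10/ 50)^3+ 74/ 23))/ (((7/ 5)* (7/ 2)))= -14173750/ 31488527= -0.45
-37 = -37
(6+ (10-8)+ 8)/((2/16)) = 128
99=99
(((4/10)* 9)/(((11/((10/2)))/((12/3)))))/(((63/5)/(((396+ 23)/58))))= 8380/2233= 3.75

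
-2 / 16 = -1 / 8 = -0.12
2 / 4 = 1 / 2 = 0.50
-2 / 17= -0.12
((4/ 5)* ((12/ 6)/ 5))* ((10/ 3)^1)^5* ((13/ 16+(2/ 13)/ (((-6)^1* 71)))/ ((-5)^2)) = 2878480/ 672867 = 4.28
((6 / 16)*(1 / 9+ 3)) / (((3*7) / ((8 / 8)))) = 0.06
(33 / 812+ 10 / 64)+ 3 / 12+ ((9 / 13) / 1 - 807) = -68053333 / 84448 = -805.86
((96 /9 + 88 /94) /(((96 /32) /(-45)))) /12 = -2045 /141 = -14.50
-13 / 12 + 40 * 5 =198.92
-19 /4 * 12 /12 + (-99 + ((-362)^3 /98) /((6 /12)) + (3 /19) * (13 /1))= -3605661249 /3724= -968222.68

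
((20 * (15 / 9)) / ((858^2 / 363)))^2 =625 / 2313441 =0.00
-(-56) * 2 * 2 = 224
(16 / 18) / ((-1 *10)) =-4 / 45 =-0.09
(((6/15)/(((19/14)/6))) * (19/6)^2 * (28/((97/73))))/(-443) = -543704/644565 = -0.84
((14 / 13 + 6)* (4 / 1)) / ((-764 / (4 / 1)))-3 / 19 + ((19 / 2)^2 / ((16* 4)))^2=5201748441 / 3091791872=1.68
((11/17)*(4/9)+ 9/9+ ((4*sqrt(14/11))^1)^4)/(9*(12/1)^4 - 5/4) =30803060/13819787883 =0.00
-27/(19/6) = -162/19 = -8.53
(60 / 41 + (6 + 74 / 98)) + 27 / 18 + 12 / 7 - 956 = -944.57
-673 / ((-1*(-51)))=-673 / 51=-13.20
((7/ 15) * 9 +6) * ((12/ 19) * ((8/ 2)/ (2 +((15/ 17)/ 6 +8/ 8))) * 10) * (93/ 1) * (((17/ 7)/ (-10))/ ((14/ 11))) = -1453.05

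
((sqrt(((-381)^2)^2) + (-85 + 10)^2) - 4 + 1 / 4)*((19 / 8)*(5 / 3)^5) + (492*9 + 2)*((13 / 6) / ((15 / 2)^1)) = 4606576.12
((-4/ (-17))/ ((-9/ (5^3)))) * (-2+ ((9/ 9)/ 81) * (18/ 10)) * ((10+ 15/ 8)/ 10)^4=289964225/ 22560768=12.85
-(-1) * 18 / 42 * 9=27 / 7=3.86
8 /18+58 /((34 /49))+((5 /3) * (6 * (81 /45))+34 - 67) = 10562 /153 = 69.03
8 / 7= 1.14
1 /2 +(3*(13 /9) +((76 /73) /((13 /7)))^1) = 30713 /5694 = 5.39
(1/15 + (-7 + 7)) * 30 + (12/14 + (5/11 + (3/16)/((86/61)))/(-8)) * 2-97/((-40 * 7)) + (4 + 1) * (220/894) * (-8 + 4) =-1.01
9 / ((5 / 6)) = 54 / 5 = 10.80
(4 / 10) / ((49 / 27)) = 54 / 245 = 0.22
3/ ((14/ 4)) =6/ 7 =0.86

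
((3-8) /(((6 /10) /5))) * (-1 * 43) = 5375 /3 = 1791.67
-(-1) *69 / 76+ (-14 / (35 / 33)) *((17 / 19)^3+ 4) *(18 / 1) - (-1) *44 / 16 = -76610329 / 68590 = -1116.93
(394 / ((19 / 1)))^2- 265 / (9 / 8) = 631804 / 3249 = 194.46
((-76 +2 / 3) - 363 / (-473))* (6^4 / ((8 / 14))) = -7271964 / 43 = -169115.44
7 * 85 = 595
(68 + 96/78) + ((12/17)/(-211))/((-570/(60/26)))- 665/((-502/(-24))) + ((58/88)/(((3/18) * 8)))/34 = 2931739948113/78278900128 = 37.45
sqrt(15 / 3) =sqrt(5) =2.24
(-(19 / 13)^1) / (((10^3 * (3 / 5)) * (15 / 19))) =-361 / 117000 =-0.00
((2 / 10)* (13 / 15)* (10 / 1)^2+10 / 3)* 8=496 / 3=165.33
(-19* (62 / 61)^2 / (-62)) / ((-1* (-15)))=1178 / 55815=0.02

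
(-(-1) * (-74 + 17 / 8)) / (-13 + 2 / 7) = 4025 / 712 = 5.65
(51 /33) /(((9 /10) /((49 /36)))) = 4165 /1782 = 2.34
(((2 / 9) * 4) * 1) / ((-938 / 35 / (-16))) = 320 / 603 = 0.53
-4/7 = -0.57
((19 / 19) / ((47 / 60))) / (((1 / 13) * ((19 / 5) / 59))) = 230100 / 893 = 257.67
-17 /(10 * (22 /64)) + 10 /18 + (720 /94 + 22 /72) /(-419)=-171912791 /38992140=-4.41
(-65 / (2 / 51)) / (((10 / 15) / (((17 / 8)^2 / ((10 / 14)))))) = -4023747 / 256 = -15717.76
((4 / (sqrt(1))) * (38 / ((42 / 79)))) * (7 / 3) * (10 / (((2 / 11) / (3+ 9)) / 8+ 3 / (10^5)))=66044000000 / 19047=3467422.69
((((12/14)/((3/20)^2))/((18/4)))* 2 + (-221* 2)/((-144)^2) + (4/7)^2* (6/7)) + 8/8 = 64686949/3556224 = 18.19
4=4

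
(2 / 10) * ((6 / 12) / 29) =1 / 290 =0.00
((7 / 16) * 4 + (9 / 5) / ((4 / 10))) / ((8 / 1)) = 0.78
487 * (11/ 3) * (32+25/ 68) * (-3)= -11790757/ 68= -173393.49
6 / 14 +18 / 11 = 159 / 77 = 2.06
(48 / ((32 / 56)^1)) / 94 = 42 / 47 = 0.89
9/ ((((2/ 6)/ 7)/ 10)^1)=1890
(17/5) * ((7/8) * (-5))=-119/8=-14.88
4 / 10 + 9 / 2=49 / 10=4.90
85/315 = 17/63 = 0.27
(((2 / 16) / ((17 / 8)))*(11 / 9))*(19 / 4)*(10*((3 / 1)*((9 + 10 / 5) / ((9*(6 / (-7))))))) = -80465 / 5508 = -14.61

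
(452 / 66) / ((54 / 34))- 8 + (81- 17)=53738 / 891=60.31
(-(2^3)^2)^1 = -64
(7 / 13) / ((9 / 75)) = 175 / 39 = 4.49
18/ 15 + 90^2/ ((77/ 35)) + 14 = 203336/ 55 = 3697.02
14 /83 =0.17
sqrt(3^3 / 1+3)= 5.48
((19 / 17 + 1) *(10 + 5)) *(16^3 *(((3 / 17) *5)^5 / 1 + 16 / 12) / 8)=733368084480 / 24137569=30382.85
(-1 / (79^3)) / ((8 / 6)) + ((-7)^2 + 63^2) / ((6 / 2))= 7924122799 / 5916468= 1339.33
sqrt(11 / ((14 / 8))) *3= 6 *sqrt(77) / 7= 7.52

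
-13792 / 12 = -3448 / 3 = -1149.33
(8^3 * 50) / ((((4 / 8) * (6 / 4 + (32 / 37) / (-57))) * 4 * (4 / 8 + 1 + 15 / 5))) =35993600 / 18789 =1915.67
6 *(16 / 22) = 48 / 11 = 4.36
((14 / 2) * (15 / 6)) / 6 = 35 / 12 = 2.92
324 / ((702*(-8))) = -3 / 52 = -0.06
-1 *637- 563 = -1200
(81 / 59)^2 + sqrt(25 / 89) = 5*sqrt(89) / 89 + 6561 / 3481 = 2.41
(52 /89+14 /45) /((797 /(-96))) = -114752 /1063995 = -0.11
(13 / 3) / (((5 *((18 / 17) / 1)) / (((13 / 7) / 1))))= 2873 / 1890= 1.52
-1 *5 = -5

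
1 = 1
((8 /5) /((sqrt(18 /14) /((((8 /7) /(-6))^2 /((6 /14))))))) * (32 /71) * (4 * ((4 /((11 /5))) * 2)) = 131072 * sqrt(7) /442827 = 0.78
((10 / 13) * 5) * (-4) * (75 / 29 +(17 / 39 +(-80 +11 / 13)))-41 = 16618177 / 14703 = 1130.26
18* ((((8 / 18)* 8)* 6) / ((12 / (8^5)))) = 1048576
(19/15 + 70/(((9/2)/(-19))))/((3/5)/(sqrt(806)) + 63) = -4.67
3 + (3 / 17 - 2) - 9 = -133 / 17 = -7.82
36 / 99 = 4 / 11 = 0.36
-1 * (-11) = 11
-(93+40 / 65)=-1217 / 13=-93.62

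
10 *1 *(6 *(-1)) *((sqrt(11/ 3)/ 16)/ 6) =-5 *sqrt(33)/ 24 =-1.20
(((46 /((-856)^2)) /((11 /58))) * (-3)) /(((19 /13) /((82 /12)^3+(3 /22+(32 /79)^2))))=-41065428337609 /189240108469632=-0.22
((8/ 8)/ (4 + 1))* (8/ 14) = 4/ 35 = 0.11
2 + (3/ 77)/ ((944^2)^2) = 122294999056387/ 61147499528192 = 2.00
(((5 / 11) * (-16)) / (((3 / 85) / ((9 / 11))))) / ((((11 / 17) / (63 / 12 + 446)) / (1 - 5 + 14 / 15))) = 479913400 / 1331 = 360566.04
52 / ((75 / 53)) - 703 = -666.25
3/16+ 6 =99/16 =6.19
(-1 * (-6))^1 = 6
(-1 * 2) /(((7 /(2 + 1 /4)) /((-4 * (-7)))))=-18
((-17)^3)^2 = 24137569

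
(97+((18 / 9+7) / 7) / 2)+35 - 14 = 1661 / 14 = 118.64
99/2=49.50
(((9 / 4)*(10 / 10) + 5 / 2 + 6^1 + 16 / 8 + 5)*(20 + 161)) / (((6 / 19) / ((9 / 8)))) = 732507 / 64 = 11445.42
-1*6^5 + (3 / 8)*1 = -62205 / 8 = -7775.62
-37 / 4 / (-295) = 37 / 1180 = 0.03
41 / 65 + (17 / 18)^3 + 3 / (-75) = 2716469 / 1895400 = 1.43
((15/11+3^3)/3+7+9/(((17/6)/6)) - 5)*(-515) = -2938590/187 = -15714.39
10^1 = 10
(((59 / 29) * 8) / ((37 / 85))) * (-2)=-80240 / 1073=-74.78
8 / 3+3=17 / 3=5.67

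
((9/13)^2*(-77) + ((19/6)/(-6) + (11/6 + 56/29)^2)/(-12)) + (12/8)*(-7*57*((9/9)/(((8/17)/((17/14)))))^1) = -7196893919/4548128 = -1582.39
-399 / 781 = -0.51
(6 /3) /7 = 2 /7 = 0.29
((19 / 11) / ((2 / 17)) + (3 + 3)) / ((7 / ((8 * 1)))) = 260 / 11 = 23.64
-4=-4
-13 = -13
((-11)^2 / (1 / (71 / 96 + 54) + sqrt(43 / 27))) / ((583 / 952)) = -142638693120 / 62921453879 + 867553625400* sqrt(129) / 62921453879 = 154.33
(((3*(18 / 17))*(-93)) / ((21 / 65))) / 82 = -54405 / 4879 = -11.15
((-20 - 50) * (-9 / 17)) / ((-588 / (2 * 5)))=-75 / 119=-0.63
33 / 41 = 0.80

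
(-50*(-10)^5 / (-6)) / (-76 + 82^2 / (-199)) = 62187500 / 8193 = 7590.32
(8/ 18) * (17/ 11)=68/ 99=0.69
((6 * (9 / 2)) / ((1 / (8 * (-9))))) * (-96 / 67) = 186624 / 67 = 2785.43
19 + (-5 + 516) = 530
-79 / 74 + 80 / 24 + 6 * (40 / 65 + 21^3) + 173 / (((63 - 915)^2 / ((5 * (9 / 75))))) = 55571.96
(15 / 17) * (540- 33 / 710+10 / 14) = 8061357 / 16898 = 477.06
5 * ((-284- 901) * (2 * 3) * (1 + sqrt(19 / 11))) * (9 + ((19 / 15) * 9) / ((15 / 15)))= -725220 * sqrt(209) / 11- 725220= -1678345.81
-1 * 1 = -1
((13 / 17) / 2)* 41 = 533 / 34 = 15.68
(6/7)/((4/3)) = 9/14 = 0.64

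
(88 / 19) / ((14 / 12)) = 528 / 133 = 3.97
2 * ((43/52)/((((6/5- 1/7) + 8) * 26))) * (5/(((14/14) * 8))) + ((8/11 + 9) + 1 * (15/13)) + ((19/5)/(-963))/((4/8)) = 987685455257/90799806240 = 10.88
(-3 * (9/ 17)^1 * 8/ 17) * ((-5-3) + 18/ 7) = 8208/ 2023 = 4.06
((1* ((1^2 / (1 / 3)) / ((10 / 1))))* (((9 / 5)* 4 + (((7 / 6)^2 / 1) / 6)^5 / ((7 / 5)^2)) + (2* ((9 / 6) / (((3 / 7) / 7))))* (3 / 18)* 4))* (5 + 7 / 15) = 3842694695216581 / 58773123072000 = 65.38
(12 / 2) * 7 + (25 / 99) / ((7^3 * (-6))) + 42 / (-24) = 16401181 / 407484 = 40.25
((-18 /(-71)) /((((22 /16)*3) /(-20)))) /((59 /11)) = -960 /4189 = -0.23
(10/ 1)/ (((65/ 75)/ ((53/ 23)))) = 7950/ 299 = 26.59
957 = 957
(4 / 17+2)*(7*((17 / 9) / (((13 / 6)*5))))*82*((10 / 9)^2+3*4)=46764928 / 15795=2960.74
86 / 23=3.74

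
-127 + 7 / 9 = -126.22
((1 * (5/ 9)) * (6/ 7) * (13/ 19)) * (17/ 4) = 1105/ 798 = 1.38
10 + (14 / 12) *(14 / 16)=529 / 48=11.02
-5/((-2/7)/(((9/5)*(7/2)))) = 441/4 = 110.25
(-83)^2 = 6889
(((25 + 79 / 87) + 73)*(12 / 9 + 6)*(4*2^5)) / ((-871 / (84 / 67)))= -678487040 / 5077059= -133.64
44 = 44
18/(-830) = -9/415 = -0.02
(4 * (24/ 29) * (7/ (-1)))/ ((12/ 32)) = -1792/ 29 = -61.79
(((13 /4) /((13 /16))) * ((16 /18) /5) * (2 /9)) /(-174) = -32 /35235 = -0.00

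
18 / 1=18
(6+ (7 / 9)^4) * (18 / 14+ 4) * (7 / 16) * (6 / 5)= 1545379 / 87480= 17.67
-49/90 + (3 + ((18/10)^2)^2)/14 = 33049/78750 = 0.42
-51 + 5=-46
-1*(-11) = 11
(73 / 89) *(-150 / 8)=-15.38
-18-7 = -25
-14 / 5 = -2.80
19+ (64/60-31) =-164/15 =-10.93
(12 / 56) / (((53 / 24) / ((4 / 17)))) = 144 / 6307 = 0.02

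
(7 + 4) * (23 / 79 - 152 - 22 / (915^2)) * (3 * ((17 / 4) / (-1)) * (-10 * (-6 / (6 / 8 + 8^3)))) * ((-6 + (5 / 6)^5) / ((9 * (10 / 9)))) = -81680907115398811 / 58602843154800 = -1393.80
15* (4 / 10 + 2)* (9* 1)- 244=80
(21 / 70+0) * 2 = 3 / 5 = 0.60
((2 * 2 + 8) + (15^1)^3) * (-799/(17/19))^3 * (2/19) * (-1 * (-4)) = -1015560870888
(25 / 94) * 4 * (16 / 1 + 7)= 24.47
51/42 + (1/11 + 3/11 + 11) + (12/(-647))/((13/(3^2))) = 16275475/1295294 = 12.57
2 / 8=1 / 4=0.25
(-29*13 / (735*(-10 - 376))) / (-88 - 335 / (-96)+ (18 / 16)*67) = -6032 / 41468945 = -0.00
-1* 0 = 0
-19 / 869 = -0.02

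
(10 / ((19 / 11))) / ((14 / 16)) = 880 / 133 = 6.62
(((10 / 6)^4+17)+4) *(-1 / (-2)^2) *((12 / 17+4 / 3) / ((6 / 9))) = -30238 / 1377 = -21.96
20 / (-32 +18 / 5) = -50 / 71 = -0.70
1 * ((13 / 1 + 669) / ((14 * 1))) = 341 / 7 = 48.71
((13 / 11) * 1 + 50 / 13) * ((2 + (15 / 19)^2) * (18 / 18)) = 680893 / 51623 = 13.19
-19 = -19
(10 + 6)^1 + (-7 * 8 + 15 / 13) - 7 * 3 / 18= -3121 / 78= -40.01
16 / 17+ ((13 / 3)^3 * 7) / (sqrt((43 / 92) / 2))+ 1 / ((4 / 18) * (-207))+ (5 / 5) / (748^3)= 8850234295 / 9625706816+ 30758 * sqrt(1978) / 1161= 1179.17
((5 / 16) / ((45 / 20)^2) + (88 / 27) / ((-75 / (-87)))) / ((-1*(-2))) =7781 / 4050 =1.92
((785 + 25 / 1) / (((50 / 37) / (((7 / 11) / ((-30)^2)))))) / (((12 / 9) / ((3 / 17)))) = 20979 / 374000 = 0.06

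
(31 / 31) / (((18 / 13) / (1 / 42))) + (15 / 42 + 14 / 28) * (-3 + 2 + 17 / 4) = 2119 / 756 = 2.80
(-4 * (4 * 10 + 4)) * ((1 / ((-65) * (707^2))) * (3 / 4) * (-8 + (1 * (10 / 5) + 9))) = 396 / 32490185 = 0.00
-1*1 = -1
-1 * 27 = -27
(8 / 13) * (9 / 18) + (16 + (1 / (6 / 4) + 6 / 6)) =701 / 39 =17.97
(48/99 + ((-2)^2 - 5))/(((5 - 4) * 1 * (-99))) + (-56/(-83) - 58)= -15542975/271161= -57.32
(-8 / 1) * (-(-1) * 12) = -96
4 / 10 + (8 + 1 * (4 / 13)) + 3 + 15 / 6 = 1847 / 130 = 14.21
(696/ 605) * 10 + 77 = 10709/ 121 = 88.50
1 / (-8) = -1 / 8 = -0.12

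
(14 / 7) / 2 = 1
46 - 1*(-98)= 144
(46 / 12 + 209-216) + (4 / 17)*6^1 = -179 / 102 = -1.75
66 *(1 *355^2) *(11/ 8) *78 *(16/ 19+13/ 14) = 840328020675/ 532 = 1579563948.64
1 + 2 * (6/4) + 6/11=50/11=4.55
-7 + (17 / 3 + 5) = 11 / 3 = 3.67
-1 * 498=-498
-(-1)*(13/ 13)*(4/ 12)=1/ 3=0.33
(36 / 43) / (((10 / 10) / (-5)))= -4.19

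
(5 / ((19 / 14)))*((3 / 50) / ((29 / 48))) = 1008 / 2755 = 0.37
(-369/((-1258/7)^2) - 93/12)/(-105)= 0.07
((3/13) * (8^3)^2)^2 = 618475290624/169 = 3659617104.28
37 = 37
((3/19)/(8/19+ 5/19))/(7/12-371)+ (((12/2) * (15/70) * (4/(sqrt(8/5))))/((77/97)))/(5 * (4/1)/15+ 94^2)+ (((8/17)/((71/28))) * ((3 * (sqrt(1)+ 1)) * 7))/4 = 2619 * sqrt(10)/14289968+ 135866868/69746495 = 1.95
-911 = -911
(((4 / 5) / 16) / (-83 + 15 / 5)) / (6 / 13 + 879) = -13 / 18292800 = -0.00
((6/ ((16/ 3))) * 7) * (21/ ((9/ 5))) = 735/ 8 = 91.88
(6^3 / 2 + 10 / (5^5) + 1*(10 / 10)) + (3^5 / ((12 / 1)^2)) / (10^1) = 2183439 / 20000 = 109.17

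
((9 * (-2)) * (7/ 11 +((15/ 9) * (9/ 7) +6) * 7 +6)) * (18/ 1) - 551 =-232861/ 11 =-21169.18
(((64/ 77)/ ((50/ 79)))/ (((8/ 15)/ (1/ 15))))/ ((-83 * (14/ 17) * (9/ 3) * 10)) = -1343/ 16776375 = -0.00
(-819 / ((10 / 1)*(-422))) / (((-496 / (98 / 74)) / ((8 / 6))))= -13377 / 19361360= -0.00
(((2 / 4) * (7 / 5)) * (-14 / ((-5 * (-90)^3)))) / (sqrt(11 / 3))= -49 * sqrt(33) / 200475000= -0.00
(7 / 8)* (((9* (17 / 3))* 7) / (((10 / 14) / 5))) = 17493 / 8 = 2186.62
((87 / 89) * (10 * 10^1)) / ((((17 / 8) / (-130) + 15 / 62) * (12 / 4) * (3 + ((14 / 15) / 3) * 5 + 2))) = 841464000 / 38190523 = 22.03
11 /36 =0.31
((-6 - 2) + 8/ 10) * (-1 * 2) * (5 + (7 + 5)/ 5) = 2664/ 25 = 106.56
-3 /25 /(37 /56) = -168 /925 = -0.18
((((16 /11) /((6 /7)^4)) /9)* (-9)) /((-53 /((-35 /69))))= -84035 /3258387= -0.03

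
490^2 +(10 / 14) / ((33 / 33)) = 1680705 / 7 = 240100.71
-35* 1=-35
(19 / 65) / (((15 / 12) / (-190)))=-44.43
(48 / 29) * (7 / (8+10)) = 56 / 87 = 0.64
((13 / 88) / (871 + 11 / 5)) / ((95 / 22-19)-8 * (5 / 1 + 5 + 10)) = -0.00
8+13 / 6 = 61 / 6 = 10.17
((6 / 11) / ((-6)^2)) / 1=0.02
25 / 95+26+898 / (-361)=8583 / 361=23.78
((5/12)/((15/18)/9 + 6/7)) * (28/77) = 630/3949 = 0.16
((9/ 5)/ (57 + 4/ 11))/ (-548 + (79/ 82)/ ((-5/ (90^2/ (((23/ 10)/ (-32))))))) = 93357/ 62973913580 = 0.00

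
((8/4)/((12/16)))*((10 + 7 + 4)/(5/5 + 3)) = 14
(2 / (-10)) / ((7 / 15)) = -3 / 7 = -0.43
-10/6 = -5/3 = -1.67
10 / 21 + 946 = 19876 / 21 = 946.48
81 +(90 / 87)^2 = 69021 / 841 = 82.07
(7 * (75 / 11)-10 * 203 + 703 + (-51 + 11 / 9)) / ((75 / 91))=-11973416 / 7425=-1612.58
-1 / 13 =-0.08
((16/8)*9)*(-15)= -270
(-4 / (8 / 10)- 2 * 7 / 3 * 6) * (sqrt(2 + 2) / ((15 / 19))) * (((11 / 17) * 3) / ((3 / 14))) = -757.32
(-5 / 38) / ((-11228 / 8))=5 / 53333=0.00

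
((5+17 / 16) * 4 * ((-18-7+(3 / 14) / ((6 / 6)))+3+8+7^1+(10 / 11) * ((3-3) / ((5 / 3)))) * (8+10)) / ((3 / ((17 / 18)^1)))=-156655 / 168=-932.47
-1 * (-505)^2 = -255025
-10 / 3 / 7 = -10 / 21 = -0.48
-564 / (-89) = 564 / 89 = 6.34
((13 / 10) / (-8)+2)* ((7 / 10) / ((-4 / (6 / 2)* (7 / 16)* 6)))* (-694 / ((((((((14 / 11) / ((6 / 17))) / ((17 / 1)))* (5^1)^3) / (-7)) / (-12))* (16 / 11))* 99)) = 561099 / 100000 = 5.61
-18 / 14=-1.29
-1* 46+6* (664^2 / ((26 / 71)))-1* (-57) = 93910991 / 13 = 7223922.38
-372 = -372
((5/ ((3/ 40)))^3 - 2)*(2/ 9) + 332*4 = 16322596/ 243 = 67171.18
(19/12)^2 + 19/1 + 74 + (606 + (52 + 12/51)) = 1845161/2448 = 753.74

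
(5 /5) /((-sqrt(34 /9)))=-3 * sqrt(34) /34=-0.51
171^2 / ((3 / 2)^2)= 12996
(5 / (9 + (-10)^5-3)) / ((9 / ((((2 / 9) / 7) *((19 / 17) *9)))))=-95 / 53546787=-0.00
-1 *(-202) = 202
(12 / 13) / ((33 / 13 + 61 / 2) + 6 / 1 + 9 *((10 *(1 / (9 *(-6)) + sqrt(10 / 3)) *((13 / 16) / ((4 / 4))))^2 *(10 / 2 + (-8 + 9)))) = 3280103424 *sqrt(30) / 11473424195220961 + 4443142906368 / 57367120976104805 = 0.00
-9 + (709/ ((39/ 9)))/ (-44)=-7275/ 572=-12.72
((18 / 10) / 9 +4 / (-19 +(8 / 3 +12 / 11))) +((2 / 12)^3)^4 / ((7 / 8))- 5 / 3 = -1.73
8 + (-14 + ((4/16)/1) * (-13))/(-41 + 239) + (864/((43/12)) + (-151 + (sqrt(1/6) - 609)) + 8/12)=-1930991/3784 + sqrt(6)/6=-509.90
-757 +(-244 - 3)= -1004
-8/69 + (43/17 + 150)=178781/1173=152.41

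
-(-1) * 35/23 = 35/23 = 1.52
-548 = -548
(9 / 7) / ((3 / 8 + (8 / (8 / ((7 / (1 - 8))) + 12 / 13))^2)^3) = 0.28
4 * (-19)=-76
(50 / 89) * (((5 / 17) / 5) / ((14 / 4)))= 100 / 10591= 0.01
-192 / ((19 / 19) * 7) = -192 / 7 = -27.43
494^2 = 244036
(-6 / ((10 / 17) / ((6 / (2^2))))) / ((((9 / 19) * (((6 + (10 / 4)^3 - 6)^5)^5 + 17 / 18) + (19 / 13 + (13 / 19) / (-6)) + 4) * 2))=-1070777710524760573624713216 / 46454463200978034220778312147460227523353698410097784335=-0.00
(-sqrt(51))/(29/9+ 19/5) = -45 * sqrt(51)/316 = -1.02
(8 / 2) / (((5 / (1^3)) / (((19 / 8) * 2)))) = 19 / 5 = 3.80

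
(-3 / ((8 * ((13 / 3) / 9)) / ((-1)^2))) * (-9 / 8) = 729 / 832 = 0.88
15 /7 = 2.14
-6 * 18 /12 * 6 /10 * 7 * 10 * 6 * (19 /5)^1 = -43092 /5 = -8618.40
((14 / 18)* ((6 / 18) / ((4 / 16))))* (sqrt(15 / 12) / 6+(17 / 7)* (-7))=-476 / 27+7* sqrt(5) / 81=-17.44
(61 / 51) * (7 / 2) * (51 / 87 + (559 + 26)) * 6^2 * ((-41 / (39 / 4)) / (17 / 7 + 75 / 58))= -33298033888 / 333931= -99715.31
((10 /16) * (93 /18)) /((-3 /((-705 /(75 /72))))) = 1457 /2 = 728.50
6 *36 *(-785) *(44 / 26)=-3730320 / 13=-286947.69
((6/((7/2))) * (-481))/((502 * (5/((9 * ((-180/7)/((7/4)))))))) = 3740256/86093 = 43.44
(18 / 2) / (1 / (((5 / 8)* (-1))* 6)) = -135 / 4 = -33.75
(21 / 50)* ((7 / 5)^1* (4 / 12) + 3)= 182 / 125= 1.46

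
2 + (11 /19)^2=843 /361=2.34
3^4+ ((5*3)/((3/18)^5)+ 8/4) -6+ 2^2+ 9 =116730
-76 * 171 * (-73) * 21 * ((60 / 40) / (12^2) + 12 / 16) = 121197447 / 8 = 15149680.88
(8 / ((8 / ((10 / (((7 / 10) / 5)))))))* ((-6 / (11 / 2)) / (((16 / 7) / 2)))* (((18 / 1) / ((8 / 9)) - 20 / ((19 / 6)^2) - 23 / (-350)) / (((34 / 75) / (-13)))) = 67710547125 / 1890196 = 35821.97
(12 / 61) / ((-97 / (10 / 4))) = -30 / 5917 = -0.01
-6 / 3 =-2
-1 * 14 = -14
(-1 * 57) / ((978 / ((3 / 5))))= -57 / 1630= -0.03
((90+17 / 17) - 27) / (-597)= -64 / 597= -0.11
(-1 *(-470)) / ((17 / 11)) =5170 / 17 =304.12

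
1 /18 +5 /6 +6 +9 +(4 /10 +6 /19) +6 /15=14539 /855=17.00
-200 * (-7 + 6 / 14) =9200 / 7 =1314.29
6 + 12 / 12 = 7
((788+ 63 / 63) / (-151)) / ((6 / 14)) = -1841 / 151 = -12.19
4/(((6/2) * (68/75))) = 25/17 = 1.47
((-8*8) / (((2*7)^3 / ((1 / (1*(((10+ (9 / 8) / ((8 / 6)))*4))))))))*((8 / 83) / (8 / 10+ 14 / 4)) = -0.00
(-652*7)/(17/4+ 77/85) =-1551760/1753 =-885.20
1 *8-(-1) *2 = 10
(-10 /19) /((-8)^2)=-5 /608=-0.01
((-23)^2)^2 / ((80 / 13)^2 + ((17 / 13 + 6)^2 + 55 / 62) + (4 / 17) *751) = 49846957966 / 47891877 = 1040.82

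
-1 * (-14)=14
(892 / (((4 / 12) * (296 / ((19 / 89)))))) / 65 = 12711 / 428090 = 0.03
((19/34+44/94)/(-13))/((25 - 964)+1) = 1641/19486012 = 0.00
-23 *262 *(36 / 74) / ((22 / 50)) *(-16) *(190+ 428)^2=16570612972800 / 407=40714036788.21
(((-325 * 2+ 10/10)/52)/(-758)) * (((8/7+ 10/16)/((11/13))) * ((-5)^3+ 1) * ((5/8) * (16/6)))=-301785/42448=-7.11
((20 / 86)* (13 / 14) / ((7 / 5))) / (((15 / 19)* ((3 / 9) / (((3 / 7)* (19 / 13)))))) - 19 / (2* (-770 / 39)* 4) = 6326487 / 12979120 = 0.49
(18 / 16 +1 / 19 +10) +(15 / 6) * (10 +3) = 43.68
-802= -802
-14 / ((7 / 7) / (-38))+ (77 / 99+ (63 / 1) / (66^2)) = 2320843 / 4356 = 532.79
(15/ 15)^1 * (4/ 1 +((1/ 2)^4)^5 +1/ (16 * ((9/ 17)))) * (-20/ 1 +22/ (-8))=-3536519987/ 37748736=-93.69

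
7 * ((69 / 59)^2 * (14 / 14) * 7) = 233289 / 3481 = 67.02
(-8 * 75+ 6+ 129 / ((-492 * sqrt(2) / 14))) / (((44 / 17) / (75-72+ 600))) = -276777 / 2-3085551 * sqrt(2) / 7216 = -138993.22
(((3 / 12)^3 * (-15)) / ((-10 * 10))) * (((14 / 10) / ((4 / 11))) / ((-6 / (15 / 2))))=-231 / 20480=-0.01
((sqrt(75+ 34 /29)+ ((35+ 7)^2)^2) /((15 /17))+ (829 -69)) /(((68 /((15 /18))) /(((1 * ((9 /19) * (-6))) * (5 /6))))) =-33068895 /323 -235 * sqrt(29) /4408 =-102380.77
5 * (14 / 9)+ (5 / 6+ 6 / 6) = 173 / 18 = 9.61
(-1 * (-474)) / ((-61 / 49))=-23226 / 61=-380.75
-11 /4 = -2.75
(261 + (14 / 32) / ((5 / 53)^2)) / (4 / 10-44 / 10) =-124063 / 1600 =-77.54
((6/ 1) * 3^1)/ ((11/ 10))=180/ 11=16.36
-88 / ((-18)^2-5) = -8 / 29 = -0.28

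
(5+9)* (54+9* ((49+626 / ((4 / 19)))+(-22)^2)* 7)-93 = 3093396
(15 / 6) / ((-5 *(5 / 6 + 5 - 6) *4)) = 0.75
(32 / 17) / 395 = 32 / 6715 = 0.00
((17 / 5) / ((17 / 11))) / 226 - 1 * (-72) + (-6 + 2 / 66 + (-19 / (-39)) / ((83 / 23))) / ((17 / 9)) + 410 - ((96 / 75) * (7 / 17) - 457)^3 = 19585590115883144324769 / 205915651906250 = 95114625.50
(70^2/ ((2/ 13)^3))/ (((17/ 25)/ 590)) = 19848521875/ 17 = 1167560110.29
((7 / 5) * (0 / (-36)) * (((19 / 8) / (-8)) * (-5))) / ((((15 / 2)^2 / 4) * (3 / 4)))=0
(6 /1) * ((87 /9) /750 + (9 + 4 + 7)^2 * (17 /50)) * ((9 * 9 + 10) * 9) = 83545917 /125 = 668367.34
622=622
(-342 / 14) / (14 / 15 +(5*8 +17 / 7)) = -2565 / 4553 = -0.56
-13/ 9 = -1.44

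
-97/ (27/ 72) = -776/ 3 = -258.67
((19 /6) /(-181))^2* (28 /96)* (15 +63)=32851 /4717584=0.01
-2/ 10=-1/ 5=-0.20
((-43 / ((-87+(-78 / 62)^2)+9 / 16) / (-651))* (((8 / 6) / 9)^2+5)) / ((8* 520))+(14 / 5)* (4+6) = 20773027571561 / 741893866740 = 28.00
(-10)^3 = -1000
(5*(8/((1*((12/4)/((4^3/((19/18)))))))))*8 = 122880/19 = 6467.37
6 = 6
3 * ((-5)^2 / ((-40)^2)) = 3 / 64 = 0.05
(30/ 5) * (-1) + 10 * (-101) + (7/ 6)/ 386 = -2353049/ 2316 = -1016.00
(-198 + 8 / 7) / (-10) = 689 / 35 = 19.69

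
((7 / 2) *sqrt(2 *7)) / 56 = 0.23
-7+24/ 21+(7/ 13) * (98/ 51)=-22381/ 4641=-4.82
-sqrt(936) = -6 * sqrt(26) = -30.59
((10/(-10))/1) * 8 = -8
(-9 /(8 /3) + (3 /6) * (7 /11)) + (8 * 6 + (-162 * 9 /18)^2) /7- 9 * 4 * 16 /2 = 402301 /616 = 653.09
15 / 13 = 1.15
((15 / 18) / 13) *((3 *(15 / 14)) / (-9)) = -25 / 1092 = -0.02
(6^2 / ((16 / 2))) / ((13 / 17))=153 / 26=5.88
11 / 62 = 0.18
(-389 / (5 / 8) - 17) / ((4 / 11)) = -35167 / 20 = -1758.35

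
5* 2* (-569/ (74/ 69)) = -196305/ 37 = -5305.54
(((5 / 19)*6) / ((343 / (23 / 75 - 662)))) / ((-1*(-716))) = -49627 / 11665430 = -0.00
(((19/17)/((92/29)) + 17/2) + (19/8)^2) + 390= 10122031/25024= 404.49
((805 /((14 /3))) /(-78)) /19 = -115 /988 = -0.12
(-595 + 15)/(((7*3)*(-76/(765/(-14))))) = -19.86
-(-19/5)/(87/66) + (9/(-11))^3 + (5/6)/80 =43455683/18527520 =2.35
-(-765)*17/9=1445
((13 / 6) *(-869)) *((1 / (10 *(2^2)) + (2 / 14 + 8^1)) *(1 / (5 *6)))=-25836239 / 50400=-512.62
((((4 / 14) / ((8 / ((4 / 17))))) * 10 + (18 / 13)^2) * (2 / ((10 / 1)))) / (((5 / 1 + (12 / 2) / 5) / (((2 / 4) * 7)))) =20123 / 89063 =0.23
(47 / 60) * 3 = 47 / 20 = 2.35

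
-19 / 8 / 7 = -19 / 56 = -0.34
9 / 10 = 0.90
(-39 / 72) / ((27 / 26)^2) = -0.50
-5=-5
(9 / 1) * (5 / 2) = 45 / 2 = 22.50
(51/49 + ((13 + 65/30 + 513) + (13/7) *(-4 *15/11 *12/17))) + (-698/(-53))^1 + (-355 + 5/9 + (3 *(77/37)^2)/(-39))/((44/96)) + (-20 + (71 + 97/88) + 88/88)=-38526210406961/207430014792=-185.73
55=55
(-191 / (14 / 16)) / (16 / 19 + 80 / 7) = -3629 / 204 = -17.79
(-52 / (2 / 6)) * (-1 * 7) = 1092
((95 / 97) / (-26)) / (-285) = 1 / 7566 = 0.00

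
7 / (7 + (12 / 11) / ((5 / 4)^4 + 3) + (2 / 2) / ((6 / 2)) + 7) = 321783 / 668105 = 0.48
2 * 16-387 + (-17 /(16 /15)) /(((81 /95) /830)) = -15869.47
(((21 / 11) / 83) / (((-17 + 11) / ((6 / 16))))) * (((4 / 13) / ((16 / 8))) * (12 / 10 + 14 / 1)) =-399 / 118690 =-0.00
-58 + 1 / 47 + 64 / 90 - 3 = -127466 / 2115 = -60.27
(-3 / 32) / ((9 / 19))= -0.20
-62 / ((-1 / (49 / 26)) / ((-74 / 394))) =-56203 / 2561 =-21.95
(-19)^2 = 361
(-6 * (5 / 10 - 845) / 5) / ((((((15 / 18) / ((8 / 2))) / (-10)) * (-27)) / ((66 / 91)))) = 594528 / 455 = 1306.65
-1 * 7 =-7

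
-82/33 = -2.48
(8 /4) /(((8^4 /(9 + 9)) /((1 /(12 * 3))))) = 1 /4096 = 0.00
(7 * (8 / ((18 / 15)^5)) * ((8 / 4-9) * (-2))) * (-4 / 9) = -306250 / 2187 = -140.03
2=2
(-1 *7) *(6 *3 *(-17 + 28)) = -1386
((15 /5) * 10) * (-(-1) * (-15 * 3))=-1350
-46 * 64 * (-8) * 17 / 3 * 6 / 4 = 200192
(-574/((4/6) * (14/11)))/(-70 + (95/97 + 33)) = 131241/6988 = 18.78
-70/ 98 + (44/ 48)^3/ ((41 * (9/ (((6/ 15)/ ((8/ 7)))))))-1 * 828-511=-119594192701/ 89268480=-1339.71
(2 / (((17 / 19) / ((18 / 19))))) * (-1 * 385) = -815.29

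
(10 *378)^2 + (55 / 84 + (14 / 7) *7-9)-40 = 1200222715 / 84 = 14288365.65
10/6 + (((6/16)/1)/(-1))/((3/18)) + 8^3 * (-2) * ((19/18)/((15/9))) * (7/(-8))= 34013/60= 566.88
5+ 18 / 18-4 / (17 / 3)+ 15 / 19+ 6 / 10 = 10794 / 1615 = 6.68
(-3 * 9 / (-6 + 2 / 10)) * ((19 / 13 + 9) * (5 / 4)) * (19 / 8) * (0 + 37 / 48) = 111.45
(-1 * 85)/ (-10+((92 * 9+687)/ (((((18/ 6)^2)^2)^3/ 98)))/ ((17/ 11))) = 51195483/ 5914120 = 8.66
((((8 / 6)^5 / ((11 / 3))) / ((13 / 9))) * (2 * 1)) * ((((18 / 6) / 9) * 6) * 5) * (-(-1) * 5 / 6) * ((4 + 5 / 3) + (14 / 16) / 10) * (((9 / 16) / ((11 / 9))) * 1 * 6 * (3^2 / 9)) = 331440 / 1573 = 210.71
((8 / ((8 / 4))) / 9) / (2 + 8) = 2 / 45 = 0.04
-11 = -11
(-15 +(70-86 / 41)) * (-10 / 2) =-10845 / 41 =-264.51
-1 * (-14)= 14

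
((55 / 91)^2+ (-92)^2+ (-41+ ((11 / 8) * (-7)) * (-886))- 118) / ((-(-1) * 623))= 557580111 / 20636252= 27.02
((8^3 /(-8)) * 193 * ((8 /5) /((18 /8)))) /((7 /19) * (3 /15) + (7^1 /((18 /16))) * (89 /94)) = -352970752 /239701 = -1472.55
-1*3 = -3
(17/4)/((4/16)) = 17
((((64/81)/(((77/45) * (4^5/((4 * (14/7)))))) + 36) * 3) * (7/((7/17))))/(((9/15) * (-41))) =-4241585/56826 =-74.64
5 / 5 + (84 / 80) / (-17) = 319 / 340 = 0.94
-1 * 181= -181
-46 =-46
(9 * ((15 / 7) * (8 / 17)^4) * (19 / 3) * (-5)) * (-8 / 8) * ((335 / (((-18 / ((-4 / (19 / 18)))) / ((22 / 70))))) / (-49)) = -2716876800 / 200533921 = -13.55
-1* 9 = -9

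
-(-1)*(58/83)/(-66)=-29/2739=-0.01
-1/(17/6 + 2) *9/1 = -54/29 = -1.86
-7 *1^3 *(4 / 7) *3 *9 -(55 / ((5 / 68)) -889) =33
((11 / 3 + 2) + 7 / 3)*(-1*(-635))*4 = 20320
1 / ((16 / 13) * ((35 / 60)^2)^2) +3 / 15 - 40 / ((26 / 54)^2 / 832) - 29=-22407610752 / 156065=-143578.71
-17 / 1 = -17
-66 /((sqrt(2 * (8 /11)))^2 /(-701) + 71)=-508926 /547465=-0.93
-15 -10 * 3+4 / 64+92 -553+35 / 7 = -8015 / 16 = -500.94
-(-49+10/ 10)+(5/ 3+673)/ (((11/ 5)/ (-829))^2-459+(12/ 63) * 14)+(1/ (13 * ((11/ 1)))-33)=22751473717026/ 1681738834633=13.53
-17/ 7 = -2.43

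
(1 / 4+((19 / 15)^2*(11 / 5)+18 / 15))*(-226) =-1125.43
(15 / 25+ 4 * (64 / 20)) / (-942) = -0.01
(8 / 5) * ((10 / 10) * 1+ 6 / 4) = 4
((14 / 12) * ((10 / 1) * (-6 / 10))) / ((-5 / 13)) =91 / 5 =18.20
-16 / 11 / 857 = -16 / 9427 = -0.00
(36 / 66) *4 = 24 / 11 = 2.18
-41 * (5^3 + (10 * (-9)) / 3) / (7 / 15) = -58425 / 7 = -8346.43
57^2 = 3249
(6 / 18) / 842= 0.00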